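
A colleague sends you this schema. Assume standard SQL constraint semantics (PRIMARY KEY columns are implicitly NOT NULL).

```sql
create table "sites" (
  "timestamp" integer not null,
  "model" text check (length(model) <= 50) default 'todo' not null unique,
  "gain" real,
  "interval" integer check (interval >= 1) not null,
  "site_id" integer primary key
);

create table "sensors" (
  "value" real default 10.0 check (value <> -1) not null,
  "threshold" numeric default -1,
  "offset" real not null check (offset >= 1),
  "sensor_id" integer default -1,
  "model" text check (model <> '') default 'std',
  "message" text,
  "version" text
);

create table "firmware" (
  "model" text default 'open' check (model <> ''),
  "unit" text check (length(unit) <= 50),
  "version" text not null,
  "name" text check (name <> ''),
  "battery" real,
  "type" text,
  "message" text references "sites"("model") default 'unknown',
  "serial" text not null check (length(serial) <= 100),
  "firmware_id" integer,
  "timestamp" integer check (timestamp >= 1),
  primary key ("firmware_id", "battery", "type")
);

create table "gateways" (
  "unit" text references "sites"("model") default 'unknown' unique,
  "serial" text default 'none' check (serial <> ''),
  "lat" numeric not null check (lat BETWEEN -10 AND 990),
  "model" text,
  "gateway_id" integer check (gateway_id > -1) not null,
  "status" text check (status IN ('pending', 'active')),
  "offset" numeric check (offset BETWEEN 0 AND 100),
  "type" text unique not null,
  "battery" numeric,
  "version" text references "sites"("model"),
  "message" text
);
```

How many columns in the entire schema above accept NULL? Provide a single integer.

19

sites: 1 nullable (gain — PK (site_id) and explicit NOT NULL columns excluded).
sensors: 5 nullable (threshold, sensor_id, model, message, version — PK none and explicit NOT NULL columns excluded).
firmware: 5 nullable (model, unit, name, message, timestamp — PK (firmware_id, battery, type) and explicit NOT NULL columns excluded).
gateways: 8 nullable (unit, serial, model, status, offset, battery, version, message — PK none and explicit NOT NULL columns excluded).
Total: 1 + 5 + 5 + 8 = 19.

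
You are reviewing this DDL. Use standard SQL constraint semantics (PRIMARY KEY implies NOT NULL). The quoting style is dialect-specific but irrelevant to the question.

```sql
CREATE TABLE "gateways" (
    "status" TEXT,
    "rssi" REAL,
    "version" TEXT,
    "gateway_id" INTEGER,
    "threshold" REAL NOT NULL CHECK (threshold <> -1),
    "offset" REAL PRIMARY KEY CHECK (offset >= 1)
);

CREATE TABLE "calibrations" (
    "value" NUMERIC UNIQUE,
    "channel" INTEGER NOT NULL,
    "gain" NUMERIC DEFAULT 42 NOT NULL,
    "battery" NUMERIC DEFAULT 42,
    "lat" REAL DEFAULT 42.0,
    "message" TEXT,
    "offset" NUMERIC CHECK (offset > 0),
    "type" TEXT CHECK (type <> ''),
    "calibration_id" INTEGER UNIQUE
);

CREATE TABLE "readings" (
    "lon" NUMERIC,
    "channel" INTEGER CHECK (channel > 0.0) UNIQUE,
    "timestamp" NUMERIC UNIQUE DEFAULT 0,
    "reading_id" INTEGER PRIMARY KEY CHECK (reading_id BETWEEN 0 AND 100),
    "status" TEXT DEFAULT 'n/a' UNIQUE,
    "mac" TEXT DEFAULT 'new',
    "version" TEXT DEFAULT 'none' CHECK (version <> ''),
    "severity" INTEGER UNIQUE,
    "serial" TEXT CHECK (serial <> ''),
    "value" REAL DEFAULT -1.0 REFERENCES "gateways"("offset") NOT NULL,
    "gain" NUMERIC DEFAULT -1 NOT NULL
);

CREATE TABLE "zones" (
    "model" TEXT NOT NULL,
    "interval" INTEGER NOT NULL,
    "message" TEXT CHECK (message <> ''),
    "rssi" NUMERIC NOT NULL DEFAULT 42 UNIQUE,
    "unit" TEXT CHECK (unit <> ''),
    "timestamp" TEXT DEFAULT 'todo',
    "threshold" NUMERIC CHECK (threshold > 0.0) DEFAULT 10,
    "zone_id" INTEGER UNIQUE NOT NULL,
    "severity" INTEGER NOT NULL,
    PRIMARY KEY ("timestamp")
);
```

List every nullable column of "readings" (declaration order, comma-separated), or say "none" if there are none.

lon, channel, timestamp, status, mac, version, severity, serial

- lon: no NOT NULL constraint applies → nullable.
- channel: CHECK does not forbid NULL (a CHECK constraint passes when its expression is NULL) → nullable.
- timestamp: UNIQUE does not imply NOT NULL → nullable.
- reading_id: part of the PRIMARY KEY, which implies NOT NULL → not nullable.
- status: UNIQUE does not imply NOT NULL → nullable.
- mac: DEFAULT only fills an omitted column; an explicit NULL is still allowed → nullable.
- version: CHECK does not forbid NULL (a CHECK constraint passes when its expression is NULL) → nullable.
- severity: UNIQUE does not imply NOT NULL → nullable.
- serial: CHECK does not forbid NULL (a CHECK constraint passes when its expression is NULL) → nullable.
- value: declared NOT NULL → not nullable.
- gain: declared NOT NULL → not nullable.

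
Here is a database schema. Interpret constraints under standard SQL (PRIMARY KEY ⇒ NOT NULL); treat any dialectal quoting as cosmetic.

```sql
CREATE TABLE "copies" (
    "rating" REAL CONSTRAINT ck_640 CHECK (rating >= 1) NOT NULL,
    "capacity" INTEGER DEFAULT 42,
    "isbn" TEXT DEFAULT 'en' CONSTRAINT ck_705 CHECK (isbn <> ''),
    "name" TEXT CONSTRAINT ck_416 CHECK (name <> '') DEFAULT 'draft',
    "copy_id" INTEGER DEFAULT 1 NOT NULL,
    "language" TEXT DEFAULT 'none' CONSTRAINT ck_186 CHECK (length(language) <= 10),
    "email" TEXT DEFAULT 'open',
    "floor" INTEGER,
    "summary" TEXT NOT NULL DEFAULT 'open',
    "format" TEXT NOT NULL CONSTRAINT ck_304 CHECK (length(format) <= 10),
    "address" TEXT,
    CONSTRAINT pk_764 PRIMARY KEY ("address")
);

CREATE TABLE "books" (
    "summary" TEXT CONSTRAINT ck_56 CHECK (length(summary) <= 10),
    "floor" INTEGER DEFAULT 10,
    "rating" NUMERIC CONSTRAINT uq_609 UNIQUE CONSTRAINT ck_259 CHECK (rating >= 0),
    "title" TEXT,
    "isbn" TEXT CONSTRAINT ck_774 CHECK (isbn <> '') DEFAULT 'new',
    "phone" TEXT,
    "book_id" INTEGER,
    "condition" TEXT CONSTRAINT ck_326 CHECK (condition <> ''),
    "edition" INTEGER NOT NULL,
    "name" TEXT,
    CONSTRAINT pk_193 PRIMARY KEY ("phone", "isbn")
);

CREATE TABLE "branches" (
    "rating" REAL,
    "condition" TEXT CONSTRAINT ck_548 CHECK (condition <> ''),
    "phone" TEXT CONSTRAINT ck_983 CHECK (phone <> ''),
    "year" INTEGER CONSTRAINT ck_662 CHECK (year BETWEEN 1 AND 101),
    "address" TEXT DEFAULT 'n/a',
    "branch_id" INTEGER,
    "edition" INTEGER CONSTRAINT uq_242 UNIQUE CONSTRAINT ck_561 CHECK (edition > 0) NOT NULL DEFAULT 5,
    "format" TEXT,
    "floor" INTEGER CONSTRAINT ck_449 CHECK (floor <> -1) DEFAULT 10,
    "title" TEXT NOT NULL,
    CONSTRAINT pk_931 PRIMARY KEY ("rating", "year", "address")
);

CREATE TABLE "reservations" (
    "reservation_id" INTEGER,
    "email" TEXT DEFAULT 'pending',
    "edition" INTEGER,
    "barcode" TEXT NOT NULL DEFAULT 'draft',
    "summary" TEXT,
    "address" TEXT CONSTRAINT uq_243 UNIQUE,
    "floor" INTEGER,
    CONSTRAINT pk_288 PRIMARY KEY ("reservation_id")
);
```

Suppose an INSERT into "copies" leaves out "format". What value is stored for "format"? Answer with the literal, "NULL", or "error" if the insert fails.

format has no DEFAULT clause.
Omitting it would insert NULL, but it is declared NOT NULL, so the INSERT fails.

error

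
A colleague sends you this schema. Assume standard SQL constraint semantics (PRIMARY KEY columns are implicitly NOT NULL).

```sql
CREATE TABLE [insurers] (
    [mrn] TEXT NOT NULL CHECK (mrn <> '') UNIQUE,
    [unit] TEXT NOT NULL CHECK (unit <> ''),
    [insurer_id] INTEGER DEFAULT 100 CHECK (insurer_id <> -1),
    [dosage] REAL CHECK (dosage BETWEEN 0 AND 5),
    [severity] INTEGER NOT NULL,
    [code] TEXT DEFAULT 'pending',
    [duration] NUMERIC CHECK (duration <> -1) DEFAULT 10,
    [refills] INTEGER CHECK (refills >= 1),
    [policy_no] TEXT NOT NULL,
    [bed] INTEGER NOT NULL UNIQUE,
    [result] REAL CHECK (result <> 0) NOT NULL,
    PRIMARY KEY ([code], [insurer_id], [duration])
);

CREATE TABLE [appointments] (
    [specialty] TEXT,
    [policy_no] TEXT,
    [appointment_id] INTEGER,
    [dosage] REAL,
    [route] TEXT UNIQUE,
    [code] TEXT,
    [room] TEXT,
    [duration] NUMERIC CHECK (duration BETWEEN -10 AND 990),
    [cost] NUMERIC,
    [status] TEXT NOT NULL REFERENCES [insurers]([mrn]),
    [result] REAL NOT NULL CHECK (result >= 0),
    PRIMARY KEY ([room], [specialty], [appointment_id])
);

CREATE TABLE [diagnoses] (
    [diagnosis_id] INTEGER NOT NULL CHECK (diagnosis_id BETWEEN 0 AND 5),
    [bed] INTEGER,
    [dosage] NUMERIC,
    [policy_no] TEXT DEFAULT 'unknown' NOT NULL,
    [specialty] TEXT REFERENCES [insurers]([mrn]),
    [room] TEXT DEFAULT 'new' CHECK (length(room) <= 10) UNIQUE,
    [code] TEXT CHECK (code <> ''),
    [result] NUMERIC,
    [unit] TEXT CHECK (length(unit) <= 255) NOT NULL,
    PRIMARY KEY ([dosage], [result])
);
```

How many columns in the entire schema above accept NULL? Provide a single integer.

insurers: 2 nullable (dosage, refills — PK (code, insurer_id, duration) and explicit NOT NULL columns excluded).
appointments: 6 nullable (policy_no, dosage, route, code, duration, cost — PK (room, specialty, appointment_id) and explicit NOT NULL columns excluded).
diagnoses: 4 nullable (bed, specialty, room, code — PK (dosage, result) and explicit NOT NULL columns excluded).
Total: 2 + 6 + 4 = 12.

12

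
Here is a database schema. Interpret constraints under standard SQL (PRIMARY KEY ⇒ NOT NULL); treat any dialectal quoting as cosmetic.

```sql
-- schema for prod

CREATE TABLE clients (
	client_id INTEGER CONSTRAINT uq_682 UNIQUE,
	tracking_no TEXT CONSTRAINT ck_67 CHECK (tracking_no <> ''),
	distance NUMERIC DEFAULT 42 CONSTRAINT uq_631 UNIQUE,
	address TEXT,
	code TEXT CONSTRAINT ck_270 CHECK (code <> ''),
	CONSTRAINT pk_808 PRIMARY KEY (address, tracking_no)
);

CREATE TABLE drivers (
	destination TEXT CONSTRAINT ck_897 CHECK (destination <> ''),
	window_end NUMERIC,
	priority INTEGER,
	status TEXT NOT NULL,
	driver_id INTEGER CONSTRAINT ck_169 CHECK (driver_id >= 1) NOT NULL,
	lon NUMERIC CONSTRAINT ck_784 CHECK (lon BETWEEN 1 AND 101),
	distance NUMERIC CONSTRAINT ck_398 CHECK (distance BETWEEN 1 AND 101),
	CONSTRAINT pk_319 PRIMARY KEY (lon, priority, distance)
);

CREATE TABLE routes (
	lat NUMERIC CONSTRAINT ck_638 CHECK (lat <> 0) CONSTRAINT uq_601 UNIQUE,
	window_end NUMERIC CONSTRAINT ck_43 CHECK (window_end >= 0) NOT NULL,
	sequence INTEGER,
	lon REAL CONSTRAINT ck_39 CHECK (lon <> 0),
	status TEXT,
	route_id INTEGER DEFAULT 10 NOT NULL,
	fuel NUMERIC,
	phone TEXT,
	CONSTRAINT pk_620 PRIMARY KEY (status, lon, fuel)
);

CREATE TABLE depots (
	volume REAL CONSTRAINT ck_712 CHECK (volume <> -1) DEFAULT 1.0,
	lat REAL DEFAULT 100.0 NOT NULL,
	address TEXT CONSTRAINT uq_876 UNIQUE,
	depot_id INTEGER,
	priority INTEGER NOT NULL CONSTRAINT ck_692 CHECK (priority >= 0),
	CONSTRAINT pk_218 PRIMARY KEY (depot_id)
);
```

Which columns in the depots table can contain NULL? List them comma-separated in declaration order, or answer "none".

volume, address

- volume: CHECK does not forbid NULL (a CHECK constraint passes when its expression is NULL) → nullable.
- lat: declared NOT NULL → not nullable.
- address: UNIQUE does not imply NOT NULL → nullable.
- depot_id: part of the PRIMARY KEY, which implies NOT NULL → not nullable.
- priority: declared NOT NULL → not nullable.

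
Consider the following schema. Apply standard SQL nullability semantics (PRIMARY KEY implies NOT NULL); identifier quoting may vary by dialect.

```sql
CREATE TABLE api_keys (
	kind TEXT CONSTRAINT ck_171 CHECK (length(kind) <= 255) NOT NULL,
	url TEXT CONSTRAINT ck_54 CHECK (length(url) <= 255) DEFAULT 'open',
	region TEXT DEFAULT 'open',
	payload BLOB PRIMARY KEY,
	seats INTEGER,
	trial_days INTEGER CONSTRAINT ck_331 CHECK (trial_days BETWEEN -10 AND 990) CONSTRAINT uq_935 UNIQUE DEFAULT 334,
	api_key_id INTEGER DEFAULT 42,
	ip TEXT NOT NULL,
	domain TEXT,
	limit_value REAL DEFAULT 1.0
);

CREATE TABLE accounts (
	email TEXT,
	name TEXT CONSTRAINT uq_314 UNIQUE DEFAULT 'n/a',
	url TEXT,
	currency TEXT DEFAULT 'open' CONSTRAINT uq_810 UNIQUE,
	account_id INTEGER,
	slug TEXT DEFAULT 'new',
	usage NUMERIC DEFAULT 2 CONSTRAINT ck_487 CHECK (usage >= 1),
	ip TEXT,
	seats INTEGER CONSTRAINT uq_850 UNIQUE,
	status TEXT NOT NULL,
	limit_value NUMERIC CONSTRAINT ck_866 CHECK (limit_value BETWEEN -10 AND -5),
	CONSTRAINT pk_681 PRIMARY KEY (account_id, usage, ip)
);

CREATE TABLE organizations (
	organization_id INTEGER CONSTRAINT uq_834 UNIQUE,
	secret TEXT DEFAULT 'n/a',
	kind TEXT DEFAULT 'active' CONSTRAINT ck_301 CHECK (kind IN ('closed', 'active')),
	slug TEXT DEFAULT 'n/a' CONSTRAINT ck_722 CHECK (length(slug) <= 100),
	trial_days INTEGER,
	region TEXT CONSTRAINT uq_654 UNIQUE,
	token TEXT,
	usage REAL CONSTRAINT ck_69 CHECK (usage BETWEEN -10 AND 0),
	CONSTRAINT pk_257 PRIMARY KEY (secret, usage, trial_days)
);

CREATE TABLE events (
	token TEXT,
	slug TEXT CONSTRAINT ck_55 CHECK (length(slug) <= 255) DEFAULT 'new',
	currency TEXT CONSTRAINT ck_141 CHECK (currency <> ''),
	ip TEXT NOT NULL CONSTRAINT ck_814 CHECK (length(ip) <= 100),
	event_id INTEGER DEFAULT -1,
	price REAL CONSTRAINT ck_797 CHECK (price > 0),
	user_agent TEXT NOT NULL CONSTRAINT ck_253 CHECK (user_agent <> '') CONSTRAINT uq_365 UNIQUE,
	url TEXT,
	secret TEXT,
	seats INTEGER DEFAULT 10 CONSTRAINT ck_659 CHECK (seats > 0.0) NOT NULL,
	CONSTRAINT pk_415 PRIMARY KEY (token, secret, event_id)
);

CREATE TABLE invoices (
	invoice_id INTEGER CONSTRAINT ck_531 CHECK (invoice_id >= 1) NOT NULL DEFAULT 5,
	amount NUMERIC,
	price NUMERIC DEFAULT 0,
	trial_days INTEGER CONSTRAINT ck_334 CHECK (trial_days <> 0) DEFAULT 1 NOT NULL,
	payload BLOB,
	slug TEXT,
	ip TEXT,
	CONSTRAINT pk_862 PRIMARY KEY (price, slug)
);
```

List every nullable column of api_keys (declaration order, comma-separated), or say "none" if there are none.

- kind: declared NOT NULL → not nullable.
- url: CHECK does not forbid NULL (a CHECK constraint passes when its expression is NULL) → nullable.
- region: DEFAULT only fills an omitted column; an explicit NULL is still allowed → nullable.
- payload: part of the PRIMARY KEY, which implies NOT NULL → not nullable.
- seats: no NOT NULL constraint applies → nullable.
- trial_days: CHECK does not forbid NULL (a CHECK constraint passes when its expression is NULL) → nullable.
- api_key_id: DEFAULT only fills an omitted column; an explicit NULL is still allowed → nullable.
- ip: declared NOT NULL → not nullable.
- domain: no NOT NULL constraint applies → nullable.
- limit_value: DEFAULT only fills an omitted column; an explicit NULL is still allowed → nullable.

url, region, seats, trial_days, api_key_id, domain, limit_value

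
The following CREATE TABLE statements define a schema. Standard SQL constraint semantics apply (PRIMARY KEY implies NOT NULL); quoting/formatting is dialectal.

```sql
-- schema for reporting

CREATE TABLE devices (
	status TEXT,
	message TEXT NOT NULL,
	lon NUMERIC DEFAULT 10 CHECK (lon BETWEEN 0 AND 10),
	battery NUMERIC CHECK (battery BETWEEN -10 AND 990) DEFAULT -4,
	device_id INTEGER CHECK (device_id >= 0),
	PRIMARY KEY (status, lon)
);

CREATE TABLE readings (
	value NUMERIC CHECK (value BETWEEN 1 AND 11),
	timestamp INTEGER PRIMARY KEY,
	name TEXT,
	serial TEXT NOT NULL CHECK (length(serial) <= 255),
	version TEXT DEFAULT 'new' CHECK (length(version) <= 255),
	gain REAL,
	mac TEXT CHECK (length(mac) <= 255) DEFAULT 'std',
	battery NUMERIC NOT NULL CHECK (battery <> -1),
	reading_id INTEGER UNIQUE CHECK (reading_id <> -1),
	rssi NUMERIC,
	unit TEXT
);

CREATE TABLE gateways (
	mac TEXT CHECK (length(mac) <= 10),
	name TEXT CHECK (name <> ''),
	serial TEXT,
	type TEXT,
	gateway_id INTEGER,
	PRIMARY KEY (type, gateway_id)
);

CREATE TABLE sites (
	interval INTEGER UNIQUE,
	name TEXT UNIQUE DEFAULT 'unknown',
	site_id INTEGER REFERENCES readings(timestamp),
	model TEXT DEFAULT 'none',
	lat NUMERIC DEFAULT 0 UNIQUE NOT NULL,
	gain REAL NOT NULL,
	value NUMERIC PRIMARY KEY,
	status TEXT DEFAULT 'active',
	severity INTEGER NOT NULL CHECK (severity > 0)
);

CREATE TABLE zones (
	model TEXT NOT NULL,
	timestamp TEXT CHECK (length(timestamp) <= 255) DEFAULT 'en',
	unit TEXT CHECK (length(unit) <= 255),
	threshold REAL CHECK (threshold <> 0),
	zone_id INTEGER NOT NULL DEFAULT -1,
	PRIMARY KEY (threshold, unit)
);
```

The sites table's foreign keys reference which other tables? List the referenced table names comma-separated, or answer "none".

readings

- site_id REFERENCES readings(timestamp).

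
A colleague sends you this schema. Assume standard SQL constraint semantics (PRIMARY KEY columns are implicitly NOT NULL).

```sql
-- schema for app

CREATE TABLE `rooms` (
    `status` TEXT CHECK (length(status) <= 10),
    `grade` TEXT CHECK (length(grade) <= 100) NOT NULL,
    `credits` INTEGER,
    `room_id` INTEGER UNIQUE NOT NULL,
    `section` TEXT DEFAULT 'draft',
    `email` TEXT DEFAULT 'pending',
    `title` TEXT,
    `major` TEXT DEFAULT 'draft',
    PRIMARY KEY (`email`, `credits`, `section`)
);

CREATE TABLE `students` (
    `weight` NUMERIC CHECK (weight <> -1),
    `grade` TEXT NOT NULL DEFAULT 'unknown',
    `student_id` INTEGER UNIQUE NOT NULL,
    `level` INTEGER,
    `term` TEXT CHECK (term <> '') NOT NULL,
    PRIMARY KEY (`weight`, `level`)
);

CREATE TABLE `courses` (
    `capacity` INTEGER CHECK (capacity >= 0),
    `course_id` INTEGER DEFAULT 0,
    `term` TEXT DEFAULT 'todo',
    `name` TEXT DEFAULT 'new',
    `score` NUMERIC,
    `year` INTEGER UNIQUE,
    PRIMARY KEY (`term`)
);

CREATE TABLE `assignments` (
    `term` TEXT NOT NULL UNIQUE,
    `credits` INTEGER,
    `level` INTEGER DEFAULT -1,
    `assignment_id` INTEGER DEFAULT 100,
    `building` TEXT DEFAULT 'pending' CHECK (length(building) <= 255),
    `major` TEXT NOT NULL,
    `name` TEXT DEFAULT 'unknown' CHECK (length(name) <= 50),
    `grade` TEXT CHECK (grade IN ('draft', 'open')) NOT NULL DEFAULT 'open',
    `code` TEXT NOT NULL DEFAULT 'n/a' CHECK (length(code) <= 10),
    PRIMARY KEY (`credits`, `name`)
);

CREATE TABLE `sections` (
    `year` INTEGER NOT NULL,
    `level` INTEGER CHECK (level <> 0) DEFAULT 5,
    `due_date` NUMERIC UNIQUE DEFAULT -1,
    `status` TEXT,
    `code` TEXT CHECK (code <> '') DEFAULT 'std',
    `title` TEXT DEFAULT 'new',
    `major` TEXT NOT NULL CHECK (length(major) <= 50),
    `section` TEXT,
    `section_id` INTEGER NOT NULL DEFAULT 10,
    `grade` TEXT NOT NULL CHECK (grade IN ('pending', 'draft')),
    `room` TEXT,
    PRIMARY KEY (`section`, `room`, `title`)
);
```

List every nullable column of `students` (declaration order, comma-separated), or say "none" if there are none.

- weight: part of the PRIMARY KEY, which implies NOT NULL → not nullable.
- grade: declared NOT NULL → not nullable.
- student_id: declared NOT NULL → not nullable.
- level: part of the PRIMARY KEY, which implies NOT NULL → not nullable.
- term: declared NOT NULL → not nullable.

none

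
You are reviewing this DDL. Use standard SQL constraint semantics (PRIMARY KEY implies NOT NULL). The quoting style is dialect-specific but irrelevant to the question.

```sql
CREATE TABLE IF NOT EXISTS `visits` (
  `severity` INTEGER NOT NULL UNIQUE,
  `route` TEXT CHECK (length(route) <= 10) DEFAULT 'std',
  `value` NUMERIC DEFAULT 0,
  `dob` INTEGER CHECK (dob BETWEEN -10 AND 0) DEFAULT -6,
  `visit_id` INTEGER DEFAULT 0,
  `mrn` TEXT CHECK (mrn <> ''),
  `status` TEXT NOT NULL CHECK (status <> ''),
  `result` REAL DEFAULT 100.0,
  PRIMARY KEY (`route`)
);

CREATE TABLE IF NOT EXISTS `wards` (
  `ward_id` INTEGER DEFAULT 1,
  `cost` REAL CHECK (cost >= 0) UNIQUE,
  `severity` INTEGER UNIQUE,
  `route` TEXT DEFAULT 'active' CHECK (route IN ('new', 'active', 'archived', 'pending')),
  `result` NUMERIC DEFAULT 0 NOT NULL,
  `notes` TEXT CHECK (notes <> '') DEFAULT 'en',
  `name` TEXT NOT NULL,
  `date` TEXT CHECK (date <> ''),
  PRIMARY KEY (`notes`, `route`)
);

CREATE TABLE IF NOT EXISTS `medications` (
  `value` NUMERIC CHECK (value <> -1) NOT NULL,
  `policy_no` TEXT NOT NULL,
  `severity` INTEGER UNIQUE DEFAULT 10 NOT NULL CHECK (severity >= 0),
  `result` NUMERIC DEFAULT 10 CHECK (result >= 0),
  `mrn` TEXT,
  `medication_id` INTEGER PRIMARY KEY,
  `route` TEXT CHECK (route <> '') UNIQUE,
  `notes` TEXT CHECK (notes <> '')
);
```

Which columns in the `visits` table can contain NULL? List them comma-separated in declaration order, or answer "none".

value, dob, visit_id, mrn, result

- severity: declared NOT NULL → not nullable.
- route: part of the PRIMARY KEY, which implies NOT NULL → not nullable.
- value: DEFAULT only fills an omitted column; an explicit NULL is still allowed → nullable.
- dob: CHECK does not forbid NULL (a CHECK constraint passes when its expression is NULL) → nullable.
- visit_id: DEFAULT only fills an omitted column; an explicit NULL is still allowed → nullable.
- mrn: CHECK does not forbid NULL (a CHECK constraint passes when its expression is NULL) → nullable.
- status: declared NOT NULL → not nullable.
- result: DEFAULT only fills an omitted column; an explicit NULL is still allowed → nullable.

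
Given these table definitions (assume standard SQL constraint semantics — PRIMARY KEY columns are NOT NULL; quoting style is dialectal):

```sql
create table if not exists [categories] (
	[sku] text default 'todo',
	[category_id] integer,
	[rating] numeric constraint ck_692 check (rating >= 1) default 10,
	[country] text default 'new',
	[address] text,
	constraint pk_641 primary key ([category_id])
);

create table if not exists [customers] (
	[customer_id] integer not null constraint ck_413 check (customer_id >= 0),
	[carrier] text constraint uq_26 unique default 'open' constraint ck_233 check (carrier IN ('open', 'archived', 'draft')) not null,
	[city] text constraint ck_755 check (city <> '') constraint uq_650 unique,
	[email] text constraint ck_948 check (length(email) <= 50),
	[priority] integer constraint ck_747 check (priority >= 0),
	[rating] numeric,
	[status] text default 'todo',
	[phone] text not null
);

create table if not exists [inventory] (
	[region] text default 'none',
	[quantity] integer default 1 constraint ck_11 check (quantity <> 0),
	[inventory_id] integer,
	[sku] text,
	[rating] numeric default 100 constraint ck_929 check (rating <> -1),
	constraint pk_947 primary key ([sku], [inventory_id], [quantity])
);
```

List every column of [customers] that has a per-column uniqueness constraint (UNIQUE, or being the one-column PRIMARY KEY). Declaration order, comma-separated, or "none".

- customer_id: no UNIQUE or single-column PK constraint.
- carrier: declared UNIQUE → unique.
- city: declared UNIQUE → unique.
- email: no UNIQUE or single-column PK constraint.
- priority: no UNIQUE or single-column PK constraint.
- rating: no UNIQUE or single-column PK constraint.
- status: no UNIQUE or single-column PK constraint.
- phone: no UNIQUE or single-column PK constraint.

carrier, city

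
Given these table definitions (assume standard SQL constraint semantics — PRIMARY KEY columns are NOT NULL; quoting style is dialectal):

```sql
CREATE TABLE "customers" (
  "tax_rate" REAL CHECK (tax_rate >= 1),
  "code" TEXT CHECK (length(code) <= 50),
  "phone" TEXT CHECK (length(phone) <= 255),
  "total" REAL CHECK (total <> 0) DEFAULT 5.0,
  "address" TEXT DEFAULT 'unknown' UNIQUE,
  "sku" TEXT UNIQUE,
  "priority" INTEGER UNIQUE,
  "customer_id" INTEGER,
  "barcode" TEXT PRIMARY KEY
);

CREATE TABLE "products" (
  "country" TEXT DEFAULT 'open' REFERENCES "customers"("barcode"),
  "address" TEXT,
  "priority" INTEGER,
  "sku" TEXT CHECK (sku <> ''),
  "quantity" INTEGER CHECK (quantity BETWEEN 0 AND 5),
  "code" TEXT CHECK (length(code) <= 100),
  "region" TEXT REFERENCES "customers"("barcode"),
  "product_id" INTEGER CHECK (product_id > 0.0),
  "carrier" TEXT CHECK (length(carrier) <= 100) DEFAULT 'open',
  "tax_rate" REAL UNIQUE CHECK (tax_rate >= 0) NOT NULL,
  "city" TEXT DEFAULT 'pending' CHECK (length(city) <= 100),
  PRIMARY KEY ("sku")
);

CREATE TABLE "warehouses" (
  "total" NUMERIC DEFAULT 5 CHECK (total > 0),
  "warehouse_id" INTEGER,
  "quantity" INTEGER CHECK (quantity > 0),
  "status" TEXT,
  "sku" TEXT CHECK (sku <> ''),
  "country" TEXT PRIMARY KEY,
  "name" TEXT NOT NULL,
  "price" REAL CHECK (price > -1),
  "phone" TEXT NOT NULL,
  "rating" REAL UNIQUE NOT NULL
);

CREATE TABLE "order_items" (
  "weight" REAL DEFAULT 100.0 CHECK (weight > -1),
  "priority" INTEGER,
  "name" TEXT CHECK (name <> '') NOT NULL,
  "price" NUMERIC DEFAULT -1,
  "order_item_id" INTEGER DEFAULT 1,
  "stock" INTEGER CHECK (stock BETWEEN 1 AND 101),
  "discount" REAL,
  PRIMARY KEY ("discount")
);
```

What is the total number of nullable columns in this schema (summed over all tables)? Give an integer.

28

customers: 8 nullable (tax_rate, code, phone, total, address, sku, priority, customer_id — PK (barcode) and explicit NOT NULL columns excluded).
products: 9 nullable (country, address, priority, quantity, code, region, product_id, carrier, city — PK (sku) and explicit NOT NULL columns excluded).
warehouses: 6 nullable (total, warehouse_id, quantity, status, sku, price — PK (country) and explicit NOT NULL columns excluded).
order_items: 5 nullable (weight, priority, price, order_item_id, stock — PK (discount) and explicit NOT NULL columns excluded).
Total: 8 + 9 + 6 + 5 = 28.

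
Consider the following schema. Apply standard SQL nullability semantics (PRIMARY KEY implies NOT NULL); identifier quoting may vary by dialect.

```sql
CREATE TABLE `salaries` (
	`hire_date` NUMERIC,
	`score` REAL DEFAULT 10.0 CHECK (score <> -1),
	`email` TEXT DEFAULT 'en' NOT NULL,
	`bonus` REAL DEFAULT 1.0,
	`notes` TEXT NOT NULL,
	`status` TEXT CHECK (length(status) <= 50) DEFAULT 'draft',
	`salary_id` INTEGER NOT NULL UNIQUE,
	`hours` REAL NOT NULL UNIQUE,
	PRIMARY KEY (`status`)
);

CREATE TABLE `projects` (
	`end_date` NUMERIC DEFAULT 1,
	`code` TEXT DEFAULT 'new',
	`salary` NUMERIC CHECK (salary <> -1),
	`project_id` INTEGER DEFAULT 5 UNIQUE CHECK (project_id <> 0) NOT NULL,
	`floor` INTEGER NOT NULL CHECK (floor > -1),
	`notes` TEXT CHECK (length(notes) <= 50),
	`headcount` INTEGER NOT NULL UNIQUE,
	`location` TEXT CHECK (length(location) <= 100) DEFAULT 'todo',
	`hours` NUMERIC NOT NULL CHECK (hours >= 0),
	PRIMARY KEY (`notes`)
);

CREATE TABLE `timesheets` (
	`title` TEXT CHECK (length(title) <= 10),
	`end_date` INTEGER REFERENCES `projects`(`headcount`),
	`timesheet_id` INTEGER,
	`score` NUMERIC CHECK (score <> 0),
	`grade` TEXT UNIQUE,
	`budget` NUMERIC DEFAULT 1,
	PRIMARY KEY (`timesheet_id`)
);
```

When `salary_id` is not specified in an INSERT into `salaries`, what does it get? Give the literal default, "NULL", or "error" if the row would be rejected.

error

salary_id has no DEFAULT clause.
Omitting it would insert NULL, but it is declared NOT NULL, so the INSERT fails.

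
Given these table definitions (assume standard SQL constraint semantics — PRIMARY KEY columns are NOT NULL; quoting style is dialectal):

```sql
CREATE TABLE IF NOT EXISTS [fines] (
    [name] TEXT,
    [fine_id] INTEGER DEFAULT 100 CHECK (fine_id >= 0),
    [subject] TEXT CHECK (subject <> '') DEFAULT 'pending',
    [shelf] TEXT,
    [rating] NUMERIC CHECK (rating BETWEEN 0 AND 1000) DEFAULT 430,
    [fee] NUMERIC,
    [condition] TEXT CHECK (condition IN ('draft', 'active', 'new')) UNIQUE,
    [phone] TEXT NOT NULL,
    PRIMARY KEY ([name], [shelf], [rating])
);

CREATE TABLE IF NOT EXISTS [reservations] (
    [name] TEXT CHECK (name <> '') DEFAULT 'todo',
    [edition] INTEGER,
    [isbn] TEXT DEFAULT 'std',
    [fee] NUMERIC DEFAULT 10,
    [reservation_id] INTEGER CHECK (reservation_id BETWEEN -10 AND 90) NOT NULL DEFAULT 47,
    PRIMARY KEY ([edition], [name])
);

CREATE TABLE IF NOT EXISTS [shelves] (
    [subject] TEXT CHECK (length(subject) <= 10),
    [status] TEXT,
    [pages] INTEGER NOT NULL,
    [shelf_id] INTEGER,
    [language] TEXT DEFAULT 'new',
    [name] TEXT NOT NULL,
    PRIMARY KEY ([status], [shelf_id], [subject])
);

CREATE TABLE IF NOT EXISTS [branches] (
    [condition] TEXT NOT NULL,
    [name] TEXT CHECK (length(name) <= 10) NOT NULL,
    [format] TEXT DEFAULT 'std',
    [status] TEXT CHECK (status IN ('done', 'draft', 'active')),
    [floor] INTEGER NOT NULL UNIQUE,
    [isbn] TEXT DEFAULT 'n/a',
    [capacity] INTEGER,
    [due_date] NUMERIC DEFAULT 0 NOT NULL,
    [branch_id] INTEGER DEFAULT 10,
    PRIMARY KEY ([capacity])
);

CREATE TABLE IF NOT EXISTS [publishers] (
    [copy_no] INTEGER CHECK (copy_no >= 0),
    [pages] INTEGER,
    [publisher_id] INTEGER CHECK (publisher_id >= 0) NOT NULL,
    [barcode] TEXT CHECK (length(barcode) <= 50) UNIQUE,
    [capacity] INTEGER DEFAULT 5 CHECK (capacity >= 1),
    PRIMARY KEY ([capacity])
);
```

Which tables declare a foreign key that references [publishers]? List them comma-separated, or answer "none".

No REFERENCES clause anywhere in the schema names publishers.

none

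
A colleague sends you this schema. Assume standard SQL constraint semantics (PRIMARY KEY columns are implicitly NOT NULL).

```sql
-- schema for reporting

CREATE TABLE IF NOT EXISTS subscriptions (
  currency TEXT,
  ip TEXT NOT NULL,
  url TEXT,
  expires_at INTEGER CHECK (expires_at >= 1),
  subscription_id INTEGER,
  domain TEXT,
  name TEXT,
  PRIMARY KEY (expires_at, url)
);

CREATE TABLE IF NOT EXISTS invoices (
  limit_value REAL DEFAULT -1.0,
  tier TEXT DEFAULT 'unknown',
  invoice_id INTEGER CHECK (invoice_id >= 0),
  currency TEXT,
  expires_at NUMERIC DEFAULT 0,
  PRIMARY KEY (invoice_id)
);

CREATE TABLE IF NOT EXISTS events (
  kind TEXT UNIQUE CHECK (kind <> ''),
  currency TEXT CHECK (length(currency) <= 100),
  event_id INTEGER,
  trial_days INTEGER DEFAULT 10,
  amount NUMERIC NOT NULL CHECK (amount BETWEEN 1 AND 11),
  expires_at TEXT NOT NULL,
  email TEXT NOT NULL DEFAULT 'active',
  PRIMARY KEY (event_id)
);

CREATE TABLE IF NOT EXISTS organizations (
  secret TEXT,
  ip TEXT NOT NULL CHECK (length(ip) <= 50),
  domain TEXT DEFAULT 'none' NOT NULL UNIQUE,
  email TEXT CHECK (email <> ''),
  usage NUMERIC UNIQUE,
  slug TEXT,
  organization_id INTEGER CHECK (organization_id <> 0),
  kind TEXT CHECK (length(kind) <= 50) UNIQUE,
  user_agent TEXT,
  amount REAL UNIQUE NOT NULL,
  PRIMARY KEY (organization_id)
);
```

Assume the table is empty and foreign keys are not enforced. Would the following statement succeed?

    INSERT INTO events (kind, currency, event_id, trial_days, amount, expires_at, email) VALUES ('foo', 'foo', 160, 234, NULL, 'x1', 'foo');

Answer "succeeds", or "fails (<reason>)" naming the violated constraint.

amount is explicitly set to NULL, but amount is declared NOT NULL.

fails (NOT NULL on amount)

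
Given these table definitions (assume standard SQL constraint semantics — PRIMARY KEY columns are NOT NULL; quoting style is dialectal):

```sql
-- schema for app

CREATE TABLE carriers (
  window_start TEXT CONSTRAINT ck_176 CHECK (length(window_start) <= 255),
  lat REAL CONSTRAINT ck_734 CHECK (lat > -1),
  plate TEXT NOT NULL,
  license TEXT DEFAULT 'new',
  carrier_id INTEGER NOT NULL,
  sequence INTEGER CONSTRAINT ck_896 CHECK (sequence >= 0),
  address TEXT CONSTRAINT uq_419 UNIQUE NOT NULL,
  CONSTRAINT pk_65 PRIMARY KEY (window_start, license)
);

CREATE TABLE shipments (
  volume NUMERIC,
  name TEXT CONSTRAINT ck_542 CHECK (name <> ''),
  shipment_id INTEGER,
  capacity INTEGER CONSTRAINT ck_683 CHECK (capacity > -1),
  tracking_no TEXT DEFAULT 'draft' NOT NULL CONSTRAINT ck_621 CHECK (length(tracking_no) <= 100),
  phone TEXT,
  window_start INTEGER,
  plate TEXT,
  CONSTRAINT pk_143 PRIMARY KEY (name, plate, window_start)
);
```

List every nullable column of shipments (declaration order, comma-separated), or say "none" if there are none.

- volume: no NOT NULL constraint applies → nullable.
- name: part of the PRIMARY KEY, which implies NOT NULL → not nullable.
- shipment_id: no NOT NULL constraint applies → nullable.
- capacity: CHECK does not forbid NULL (a CHECK constraint passes when its expression is NULL) → nullable.
- tracking_no: declared NOT NULL → not nullable.
- phone: no NOT NULL constraint applies → nullable.
- window_start: part of the PRIMARY KEY, which implies NOT NULL → not nullable.
- plate: part of the PRIMARY KEY, which implies NOT NULL → not nullable.

volume, shipment_id, capacity, phone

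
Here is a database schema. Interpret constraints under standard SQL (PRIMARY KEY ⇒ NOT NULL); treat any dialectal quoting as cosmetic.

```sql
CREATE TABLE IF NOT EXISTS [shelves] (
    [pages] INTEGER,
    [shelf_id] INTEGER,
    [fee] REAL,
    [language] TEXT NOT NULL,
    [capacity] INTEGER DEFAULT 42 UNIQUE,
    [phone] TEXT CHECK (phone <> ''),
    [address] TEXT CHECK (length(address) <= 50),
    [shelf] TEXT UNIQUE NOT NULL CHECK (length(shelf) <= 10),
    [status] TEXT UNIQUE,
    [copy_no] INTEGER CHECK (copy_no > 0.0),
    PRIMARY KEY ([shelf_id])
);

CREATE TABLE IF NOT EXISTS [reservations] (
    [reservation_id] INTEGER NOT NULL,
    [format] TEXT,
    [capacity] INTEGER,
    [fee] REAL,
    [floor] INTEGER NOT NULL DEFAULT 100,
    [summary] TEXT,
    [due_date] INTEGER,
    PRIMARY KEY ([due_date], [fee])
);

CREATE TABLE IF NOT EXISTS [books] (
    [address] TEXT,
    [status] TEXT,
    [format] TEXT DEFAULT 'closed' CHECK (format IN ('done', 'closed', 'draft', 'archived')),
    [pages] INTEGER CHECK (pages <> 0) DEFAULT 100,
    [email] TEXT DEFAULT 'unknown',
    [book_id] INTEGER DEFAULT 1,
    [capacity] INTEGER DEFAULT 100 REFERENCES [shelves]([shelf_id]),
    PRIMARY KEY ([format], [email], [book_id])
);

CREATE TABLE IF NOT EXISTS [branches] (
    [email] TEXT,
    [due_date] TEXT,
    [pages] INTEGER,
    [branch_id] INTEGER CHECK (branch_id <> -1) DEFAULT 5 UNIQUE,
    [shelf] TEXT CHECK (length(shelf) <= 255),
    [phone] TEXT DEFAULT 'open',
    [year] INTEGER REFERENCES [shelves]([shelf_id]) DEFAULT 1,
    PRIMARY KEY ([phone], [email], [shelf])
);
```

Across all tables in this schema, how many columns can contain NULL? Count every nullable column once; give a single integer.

18

shelves: 7 nullable (pages, fee, capacity, phone, address, status, copy_no — PK (shelf_id) and explicit NOT NULL columns excluded).
reservations: 3 nullable (format, capacity, summary — PK (due_date, fee) and explicit NOT NULL columns excluded).
books: 4 nullable (address, status, pages, capacity — PK (format, email, book_id) and explicit NOT NULL columns excluded).
branches: 4 nullable (due_date, pages, branch_id, year — PK (phone, email, shelf) and explicit NOT NULL columns excluded).
Total: 7 + 3 + 4 + 4 = 18.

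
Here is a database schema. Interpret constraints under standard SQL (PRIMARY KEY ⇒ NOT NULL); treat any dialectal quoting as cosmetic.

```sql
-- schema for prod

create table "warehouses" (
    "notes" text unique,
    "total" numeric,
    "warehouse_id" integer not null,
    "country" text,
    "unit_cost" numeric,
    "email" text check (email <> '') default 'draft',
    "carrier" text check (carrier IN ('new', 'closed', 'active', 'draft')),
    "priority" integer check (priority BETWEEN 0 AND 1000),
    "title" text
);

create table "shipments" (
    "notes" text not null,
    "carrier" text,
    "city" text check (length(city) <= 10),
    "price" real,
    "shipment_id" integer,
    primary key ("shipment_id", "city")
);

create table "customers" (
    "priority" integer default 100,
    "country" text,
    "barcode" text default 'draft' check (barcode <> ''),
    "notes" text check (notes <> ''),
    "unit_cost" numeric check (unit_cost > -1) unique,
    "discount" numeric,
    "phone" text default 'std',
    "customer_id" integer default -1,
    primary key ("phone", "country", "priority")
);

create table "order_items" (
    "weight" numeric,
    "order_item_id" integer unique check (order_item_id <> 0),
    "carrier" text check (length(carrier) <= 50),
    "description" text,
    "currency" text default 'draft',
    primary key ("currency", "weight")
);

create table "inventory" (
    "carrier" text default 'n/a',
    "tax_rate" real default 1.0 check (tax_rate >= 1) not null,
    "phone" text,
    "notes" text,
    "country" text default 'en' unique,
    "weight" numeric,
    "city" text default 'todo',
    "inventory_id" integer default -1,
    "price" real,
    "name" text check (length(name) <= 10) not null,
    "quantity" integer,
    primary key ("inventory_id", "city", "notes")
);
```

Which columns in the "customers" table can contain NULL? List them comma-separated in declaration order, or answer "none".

barcode, notes, unit_cost, discount, customer_id

- priority: part of the PRIMARY KEY, which implies NOT NULL → not nullable.
- country: part of the PRIMARY KEY, which implies NOT NULL → not nullable.
- barcode: CHECK does not forbid NULL (a CHECK constraint passes when its expression is NULL) → nullable.
- notes: CHECK does not forbid NULL (a CHECK constraint passes when its expression is NULL) → nullable.
- unit_cost: CHECK does not forbid NULL (a CHECK constraint passes when its expression is NULL) → nullable.
- discount: no NOT NULL constraint applies → nullable.
- phone: part of the PRIMARY KEY, which implies NOT NULL → not nullable.
- customer_id: DEFAULT only fills an omitted column; an explicit NULL is still allowed → nullable.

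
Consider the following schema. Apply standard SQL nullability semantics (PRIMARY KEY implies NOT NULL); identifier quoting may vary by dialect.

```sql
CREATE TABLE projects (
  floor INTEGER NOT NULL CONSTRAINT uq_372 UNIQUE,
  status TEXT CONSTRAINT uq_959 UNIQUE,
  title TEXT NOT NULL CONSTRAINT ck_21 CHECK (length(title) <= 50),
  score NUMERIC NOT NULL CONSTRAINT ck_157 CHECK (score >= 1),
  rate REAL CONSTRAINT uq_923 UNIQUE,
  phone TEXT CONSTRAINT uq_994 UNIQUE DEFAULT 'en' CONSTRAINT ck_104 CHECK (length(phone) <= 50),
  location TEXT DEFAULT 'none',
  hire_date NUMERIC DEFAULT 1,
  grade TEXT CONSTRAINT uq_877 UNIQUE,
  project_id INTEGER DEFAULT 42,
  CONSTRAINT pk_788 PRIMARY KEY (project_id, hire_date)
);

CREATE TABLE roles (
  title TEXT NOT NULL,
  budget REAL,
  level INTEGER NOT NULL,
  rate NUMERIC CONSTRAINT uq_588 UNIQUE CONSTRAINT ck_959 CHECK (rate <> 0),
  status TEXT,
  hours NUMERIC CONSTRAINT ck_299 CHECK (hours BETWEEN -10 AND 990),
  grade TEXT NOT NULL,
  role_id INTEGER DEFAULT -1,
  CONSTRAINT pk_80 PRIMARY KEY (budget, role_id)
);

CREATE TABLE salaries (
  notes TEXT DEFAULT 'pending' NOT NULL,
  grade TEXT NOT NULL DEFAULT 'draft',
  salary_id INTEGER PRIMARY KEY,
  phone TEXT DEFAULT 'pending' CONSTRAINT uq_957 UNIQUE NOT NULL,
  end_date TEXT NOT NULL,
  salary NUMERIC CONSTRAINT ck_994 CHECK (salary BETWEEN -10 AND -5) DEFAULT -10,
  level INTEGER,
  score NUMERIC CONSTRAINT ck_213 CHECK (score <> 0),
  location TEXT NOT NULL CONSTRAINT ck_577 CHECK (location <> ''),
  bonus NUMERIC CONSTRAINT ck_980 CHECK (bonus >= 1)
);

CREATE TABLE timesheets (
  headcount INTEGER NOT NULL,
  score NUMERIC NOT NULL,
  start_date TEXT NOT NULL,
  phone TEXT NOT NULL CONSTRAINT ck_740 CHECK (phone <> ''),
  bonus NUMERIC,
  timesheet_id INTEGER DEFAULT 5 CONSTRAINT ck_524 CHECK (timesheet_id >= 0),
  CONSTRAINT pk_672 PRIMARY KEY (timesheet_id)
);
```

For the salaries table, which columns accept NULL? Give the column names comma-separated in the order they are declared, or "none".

salary, level, score, bonus

- notes: declared NOT NULL → not nullable.
- grade: declared NOT NULL → not nullable.
- salary_id: part of the PRIMARY KEY, which implies NOT NULL → not nullable.
- phone: declared NOT NULL → not nullable.
- end_date: declared NOT NULL → not nullable.
- salary: CHECK does not forbid NULL (a CHECK constraint passes when its expression is NULL) → nullable.
- level: no NOT NULL constraint applies → nullable.
- score: CHECK does not forbid NULL (a CHECK constraint passes when its expression is NULL) → nullable.
- location: declared NOT NULL → not nullable.
- bonus: CHECK does not forbid NULL (a CHECK constraint passes when its expression is NULL) → nullable.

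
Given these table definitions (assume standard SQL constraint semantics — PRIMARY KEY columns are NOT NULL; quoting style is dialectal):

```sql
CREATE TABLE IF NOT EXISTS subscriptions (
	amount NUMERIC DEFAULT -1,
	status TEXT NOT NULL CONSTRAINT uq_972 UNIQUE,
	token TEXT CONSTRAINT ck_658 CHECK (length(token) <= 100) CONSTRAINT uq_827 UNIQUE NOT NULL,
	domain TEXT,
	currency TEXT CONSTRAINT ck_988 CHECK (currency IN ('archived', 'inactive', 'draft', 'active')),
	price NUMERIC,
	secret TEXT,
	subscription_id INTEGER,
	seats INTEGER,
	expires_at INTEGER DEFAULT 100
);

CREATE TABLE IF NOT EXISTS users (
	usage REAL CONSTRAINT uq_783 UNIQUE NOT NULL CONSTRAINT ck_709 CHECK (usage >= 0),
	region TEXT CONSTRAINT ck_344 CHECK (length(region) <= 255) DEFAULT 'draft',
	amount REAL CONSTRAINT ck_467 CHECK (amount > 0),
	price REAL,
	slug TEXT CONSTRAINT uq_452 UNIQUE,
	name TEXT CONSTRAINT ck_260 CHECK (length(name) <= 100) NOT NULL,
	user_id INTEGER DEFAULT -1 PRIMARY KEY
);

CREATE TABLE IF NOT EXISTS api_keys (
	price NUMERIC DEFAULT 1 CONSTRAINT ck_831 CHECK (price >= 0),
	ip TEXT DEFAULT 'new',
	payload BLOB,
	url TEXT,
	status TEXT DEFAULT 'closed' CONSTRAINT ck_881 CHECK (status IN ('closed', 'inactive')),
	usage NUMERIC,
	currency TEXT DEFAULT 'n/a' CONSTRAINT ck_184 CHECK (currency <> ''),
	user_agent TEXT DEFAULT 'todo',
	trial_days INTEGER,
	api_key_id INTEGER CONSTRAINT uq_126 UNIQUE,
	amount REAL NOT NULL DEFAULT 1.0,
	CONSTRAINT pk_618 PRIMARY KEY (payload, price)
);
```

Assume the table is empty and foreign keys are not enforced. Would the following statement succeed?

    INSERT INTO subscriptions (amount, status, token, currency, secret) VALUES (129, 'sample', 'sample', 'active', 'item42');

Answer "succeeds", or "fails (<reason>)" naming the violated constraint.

succeeds

NOT NULL columns: status is supplied; token is supplied.
CHECK constraints: 'sample' satisfies (length(token) <= 100); 'active' satisfies (currency IN ('archived', 'inactive', 'draft', 'active')).
No constraint is violated.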